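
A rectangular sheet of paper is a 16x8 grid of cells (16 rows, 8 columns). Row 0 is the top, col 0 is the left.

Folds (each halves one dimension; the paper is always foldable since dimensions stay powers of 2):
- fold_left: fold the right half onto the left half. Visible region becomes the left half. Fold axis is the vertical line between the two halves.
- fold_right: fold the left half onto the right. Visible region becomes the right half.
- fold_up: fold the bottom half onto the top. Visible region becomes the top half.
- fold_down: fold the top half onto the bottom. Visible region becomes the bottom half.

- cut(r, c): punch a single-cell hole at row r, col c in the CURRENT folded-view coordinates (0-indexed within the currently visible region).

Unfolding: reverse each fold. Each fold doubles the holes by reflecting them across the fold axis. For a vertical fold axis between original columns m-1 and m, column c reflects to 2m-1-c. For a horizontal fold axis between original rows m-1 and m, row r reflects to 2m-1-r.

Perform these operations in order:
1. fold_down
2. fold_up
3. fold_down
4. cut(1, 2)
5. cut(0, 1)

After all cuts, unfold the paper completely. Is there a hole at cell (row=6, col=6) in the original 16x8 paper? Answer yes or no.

Answer: no

Derivation:
Op 1 fold_down: fold axis h@8; visible region now rows[8,16) x cols[0,8) = 8x8
Op 2 fold_up: fold axis h@12; visible region now rows[8,12) x cols[0,8) = 4x8
Op 3 fold_down: fold axis h@10; visible region now rows[10,12) x cols[0,8) = 2x8
Op 4 cut(1, 2): punch at orig (11,2); cuts so far [(11, 2)]; region rows[10,12) x cols[0,8) = 2x8
Op 5 cut(0, 1): punch at orig (10,1); cuts so far [(10, 1), (11, 2)]; region rows[10,12) x cols[0,8) = 2x8
Unfold 1 (reflect across h@10): 4 holes -> [(8, 2), (9, 1), (10, 1), (11, 2)]
Unfold 2 (reflect across h@12): 8 holes -> [(8, 2), (9, 1), (10, 1), (11, 2), (12, 2), (13, 1), (14, 1), (15, 2)]
Unfold 3 (reflect across h@8): 16 holes -> [(0, 2), (1, 1), (2, 1), (3, 2), (4, 2), (5, 1), (6, 1), (7, 2), (8, 2), (9, 1), (10, 1), (11, 2), (12, 2), (13, 1), (14, 1), (15, 2)]
Holes: [(0, 2), (1, 1), (2, 1), (3, 2), (4, 2), (5, 1), (6, 1), (7, 2), (8, 2), (9, 1), (10, 1), (11, 2), (12, 2), (13, 1), (14, 1), (15, 2)]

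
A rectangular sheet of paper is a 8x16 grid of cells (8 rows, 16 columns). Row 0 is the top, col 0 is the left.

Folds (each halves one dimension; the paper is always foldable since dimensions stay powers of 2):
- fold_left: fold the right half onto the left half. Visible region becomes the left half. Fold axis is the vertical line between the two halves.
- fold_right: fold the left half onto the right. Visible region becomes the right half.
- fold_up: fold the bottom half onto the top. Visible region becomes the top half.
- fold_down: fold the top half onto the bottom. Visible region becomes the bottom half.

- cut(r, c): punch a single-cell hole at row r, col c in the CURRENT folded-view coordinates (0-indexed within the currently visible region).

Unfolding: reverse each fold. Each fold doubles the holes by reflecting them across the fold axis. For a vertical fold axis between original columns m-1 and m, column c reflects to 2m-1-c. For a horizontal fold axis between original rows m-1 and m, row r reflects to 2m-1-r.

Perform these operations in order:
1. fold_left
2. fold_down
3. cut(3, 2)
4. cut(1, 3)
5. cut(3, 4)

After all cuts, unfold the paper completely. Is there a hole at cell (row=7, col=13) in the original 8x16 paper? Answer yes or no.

Op 1 fold_left: fold axis v@8; visible region now rows[0,8) x cols[0,8) = 8x8
Op 2 fold_down: fold axis h@4; visible region now rows[4,8) x cols[0,8) = 4x8
Op 3 cut(3, 2): punch at orig (7,2); cuts so far [(7, 2)]; region rows[4,8) x cols[0,8) = 4x8
Op 4 cut(1, 3): punch at orig (5,3); cuts so far [(5, 3), (7, 2)]; region rows[4,8) x cols[0,8) = 4x8
Op 5 cut(3, 4): punch at orig (7,4); cuts so far [(5, 3), (7, 2), (7, 4)]; region rows[4,8) x cols[0,8) = 4x8
Unfold 1 (reflect across h@4): 6 holes -> [(0, 2), (0, 4), (2, 3), (5, 3), (7, 2), (7, 4)]
Unfold 2 (reflect across v@8): 12 holes -> [(0, 2), (0, 4), (0, 11), (0, 13), (2, 3), (2, 12), (5, 3), (5, 12), (7, 2), (7, 4), (7, 11), (7, 13)]
Holes: [(0, 2), (0, 4), (0, 11), (0, 13), (2, 3), (2, 12), (5, 3), (5, 12), (7, 2), (7, 4), (7, 11), (7, 13)]

Answer: yes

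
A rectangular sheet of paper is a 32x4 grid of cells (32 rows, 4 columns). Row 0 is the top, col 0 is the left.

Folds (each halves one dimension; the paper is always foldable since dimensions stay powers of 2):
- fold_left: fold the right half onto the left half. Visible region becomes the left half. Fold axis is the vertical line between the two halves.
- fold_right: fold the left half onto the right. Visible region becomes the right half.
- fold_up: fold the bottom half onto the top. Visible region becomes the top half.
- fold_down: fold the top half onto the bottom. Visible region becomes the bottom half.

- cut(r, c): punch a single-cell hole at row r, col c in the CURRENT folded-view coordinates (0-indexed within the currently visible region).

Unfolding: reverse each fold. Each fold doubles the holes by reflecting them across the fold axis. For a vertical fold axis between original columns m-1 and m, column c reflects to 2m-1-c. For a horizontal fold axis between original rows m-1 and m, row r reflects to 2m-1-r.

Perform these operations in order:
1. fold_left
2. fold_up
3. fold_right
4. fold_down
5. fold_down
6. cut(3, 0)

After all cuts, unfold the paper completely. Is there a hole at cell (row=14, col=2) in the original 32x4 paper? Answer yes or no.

Op 1 fold_left: fold axis v@2; visible region now rows[0,32) x cols[0,2) = 32x2
Op 2 fold_up: fold axis h@16; visible region now rows[0,16) x cols[0,2) = 16x2
Op 3 fold_right: fold axis v@1; visible region now rows[0,16) x cols[1,2) = 16x1
Op 4 fold_down: fold axis h@8; visible region now rows[8,16) x cols[1,2) = 8x1
Op 5 fold_down: fold axis h@12; visible region now rows[12,16) x cols[1,2) = 4x1
Op 6 cut(3, 0): punch at orig (15,1); cuts so far [(15, 1)]; region rows[12,16) x cols[1,2) = 4x1
Unfold 1 (reflect across h@12): 2 holes -> [(8, 1), (15, 1)]
Unfold 2 (reflect across h@8): 4 holes -> [(0, 1), (7, 1), (8, 1), (15, 1)]
Unfold 3 (reflect across v@1): 8 holes -> [(0, 0), (0, 1), (7, 0), (7, 1), (8, 0), (8, 1), (15, 0), (15, 1)]
Unfold 4 (reflect across h@16): 16 holes -> [(0, 0), (0, 1), (7, 0), (7, 1), (8, 0), (8, 1), (15, 0), (15, 1), (16, 0), (16, 1), (23, 0), (23, 1), (24, 0), (24, 1), (31, 0), (31, 1)]
Unfold 5 (reflect across v@2): 32 holes -> [(0, 0), (0, 1), (0, 2), (0, 3), (7, 0), (7, 1), (7, 2), (7, 3), (8, 0), (8, 1), (8, 2), (8, 3), (15, 0), (15, 1), (15, 2), (15, 3), (16, 0), (16, 1), (16, 2), (16, 3), (23, 0), (23, 1), (23, 2), (23, 3), (24, 0), (24, 1), (24, 2), (24, 3), (31, 0), (31, 1), (31, 2), (31, 3)]
Holes: [(0, 0), (0, 1), (0, 2), (0, 3), (7, 0), (7, 1), (7, 2), (7, 3), (8, 0), (8, 1), (8, 2), (8, 3), (15, 0), (15, 1), (15, 2), (15, 3), (16, 0), (16, 1), (16, 2), (16, 3), (23, 0), (23, 1), (23, 2), (23, 3), (24, 0), (24, 1), (24, 2), (24, 3), (31, 0), (31, 1), (31, 2), (31, 3)]

Answer: no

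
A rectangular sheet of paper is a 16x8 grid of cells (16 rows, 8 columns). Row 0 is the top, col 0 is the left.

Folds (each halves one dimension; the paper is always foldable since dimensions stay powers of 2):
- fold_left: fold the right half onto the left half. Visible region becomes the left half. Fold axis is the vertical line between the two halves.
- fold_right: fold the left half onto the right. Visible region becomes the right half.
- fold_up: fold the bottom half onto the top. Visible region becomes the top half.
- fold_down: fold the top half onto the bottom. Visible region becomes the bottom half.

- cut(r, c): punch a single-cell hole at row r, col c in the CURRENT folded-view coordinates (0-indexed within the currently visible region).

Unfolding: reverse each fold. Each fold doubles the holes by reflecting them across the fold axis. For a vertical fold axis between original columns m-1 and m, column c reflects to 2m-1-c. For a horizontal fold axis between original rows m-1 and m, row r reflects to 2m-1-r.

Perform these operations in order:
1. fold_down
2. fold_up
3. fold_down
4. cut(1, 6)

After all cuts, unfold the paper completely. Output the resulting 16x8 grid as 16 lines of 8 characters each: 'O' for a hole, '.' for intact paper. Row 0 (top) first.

Answer: ......O.
........
........
......O.
......O.
........
........
......O.
......O.
........
........
......O.
......O.
........
........
......O.

Derivation:
Op 1 fold_down: fold axis h@8; visible region now rows[8,16) x cols[0,8) = 8x8
Op 2 fold_up: fold axis h@12; visible region now rows[8,12) x cols[0,8) = 4x8
Op 3 fold_down: fold axis h@10; visible region now rows[10,12) x cols[0,8) = 2x8
Op 4 cut(1, 6): punch at orig (11,6); cuts so far [(11, 6)]; region rows[10,12) x cols[0,8) = 2x8
Unfold 1 (reflect across h@10): 2 holes -> [(8, 6), (11, 6)]
Unfold 2 (reflect across h@12): 4 holes -> [(8, 6), (11, 6), (12, 6), (15, 6)]
Unfold 3 (reflect across h@8): 8 holes -> [(0, 6), (3, 6), (4, 6), (7, 6), (8, 6), (11, 6), (12, 6), (15, 6)]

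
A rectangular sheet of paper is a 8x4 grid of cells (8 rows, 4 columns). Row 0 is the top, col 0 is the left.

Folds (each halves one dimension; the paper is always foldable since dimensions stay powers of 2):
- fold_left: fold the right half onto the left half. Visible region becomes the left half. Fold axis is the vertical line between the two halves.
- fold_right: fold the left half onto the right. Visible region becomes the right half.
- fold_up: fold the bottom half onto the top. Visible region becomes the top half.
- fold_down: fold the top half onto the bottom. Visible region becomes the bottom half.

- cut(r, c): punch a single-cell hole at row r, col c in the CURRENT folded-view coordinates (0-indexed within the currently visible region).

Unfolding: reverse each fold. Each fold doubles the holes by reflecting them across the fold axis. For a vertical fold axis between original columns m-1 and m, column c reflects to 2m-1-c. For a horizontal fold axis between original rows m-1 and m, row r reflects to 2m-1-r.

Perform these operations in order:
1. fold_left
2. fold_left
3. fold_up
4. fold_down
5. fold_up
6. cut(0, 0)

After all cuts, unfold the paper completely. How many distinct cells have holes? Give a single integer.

Op 1 fold_left: fold axis v@2; visible region now rows[0,8) x cols[0,2) = 8x2
Op 2 fold_left: fold axis v@1; visible region now rows[0,8) x cols[0,1) = 8x1
Op 3 fold_up: fold axis h@4; visible region now rows[0,4) x cols[0,1) = 4x1
Op 4 fold_down: fold axis h@2; visible region now rows[2,4) x cols[0,1) = 2x1
Op 5 fold_up: fold axis h@3; visible region now rows[2,3) x cols[0,1) = 1x1
Op 6 cut(0, 0): punch at orig (2,0); cuts so far [(2, 0)]; region rows[2,3) x cols[0,1) = 1x1
Unfold 1 (reflect across h@3): 2 holes -> [(2, 0), (3, 0)]
Unfold 2 (reflect across h@2): 4 holes -> [(0, 0), (1, 0), (2, 0), (3, 0)]
Unfold 3 (reflect across h@4): 8 holes -> [(0, 0), (1, 0), (2, 0), (3, 0), (4, 0), (5, 0), (6, 0), (7, 0)]
Unfold 4 (reflect across v@1): 16 holes -> [(0, 0), (0, 1), (1, 0), (1, 1), (2, 0), (2, 1), (3, 0), (3, 1), (4, 0), (4, 1), (5, 0), (5, 1), (6, 0), (6, 1), (7, 0), (7, 1)]
Unfold 5 (reflect across v@2): 32 holes -> [(0, 0), (0, 1), (0, 2), (0, 3), (1, 0), (1, 1), (1, 2), (1, 3), (2, 0), (2, 1), (2, 2), (2, 3), (3, 0), (3, 1), (3, 2), (3, 3), (4, 0), (4, 1), (4, 2), (4, 3), (5, 0), (5, 1), (5, 2), (5, 3), (6, 0), (6, 1), (6, 2), (6, 3), (7, 0), (7, 1), (7, 2), (7, 3)]

Answer: 32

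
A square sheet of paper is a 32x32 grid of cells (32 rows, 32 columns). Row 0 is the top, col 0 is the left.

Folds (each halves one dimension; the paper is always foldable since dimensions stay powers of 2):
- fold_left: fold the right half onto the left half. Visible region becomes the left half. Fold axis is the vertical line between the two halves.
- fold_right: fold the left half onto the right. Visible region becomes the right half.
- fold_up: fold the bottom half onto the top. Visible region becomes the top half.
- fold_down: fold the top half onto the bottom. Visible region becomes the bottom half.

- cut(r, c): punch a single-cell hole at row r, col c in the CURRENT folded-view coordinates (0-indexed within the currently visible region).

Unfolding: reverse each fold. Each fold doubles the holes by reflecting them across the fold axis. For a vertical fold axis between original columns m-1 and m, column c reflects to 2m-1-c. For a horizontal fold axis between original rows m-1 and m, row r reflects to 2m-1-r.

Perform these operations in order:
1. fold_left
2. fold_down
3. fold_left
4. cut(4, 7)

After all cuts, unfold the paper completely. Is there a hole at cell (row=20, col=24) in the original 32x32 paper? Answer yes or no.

Op 1 fold_left: fold axis v@16; visible region now rows[0,32) x cols[0,16) = 32x16
Op 2 fold_down: fold axis h@16; visible region now rows[16,32) x cols[0,16) = 16x16
Op 3 fold_left: fold axis v@8; visible region now rows[16,32) x cols[0,8) = 16x8
Op 4 cut(4, 7): punch at orig (20,7); cuts so far [(20, 7)]; region rows[16,32) x cols[0,8) = 16x8
Unfold 1 (reflect across v@8): 2 holes -> [(20, 7), (20, 8)]
Unfold 2 (reflect across h@16): 4 holes -> [(11, 7), (11, 8), (20, 7), (20, 8)]
Unfold 3 (reflect across v@16): 8 holes -> [(11, 7), (11, 8), (11, 23), (11, 24), (20, 7), (20, 8), (20, 23), (20, 24)]
Holes: [(11, 7), (11, 8), (11, 23), (11, 24), (20, 7), (20, 8), (20, 23), (20, 24)]

Answer: yes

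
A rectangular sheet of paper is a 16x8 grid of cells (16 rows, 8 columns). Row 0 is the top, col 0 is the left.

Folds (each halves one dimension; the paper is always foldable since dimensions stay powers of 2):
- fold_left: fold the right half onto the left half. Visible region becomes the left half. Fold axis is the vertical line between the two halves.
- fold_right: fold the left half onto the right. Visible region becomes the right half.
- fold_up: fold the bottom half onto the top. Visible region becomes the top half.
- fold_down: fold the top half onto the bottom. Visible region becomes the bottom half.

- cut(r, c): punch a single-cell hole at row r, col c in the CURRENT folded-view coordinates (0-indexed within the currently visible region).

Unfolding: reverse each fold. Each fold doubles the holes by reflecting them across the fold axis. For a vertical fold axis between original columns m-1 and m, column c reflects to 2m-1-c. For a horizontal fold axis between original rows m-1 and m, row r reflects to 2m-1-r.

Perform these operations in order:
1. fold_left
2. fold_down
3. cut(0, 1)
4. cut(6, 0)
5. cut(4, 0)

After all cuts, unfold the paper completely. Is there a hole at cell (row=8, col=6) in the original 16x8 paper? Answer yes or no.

Answer: yes

Derivation:
Op 1 fold_left: fold axis v@4; visible region now rows[0,16) x cols[0,4) = 16x4
Op 2 fold_down: fold axis h@8; visible region now rows[8,16) x cols[0,4) = 8x4
Op 3 cut(0, 1): punch at orig (8,1); cuts so far [(8, 1)]; region rows[8,16) x cols[0,4) = 8x4
Op 4 cut(6, 0): punch at orig (14,0); cuts so far [(8, 1), (14, 0)]; region rows[8,16) x cols[0,4) = 8x4
Op 5 cut(4, 0): punch at orig (12,0); cuts so far [(8, 1), (12, 0), (14, 0)]; region rows[8,16) x cols[0,4) = 8x4
Unfold 1 (reflect across h@8): 6 holes -> [(1, 0), (3, 0), (7, 1), (8, 1), (12, 0), (14, 0)]
Unfold 2 (reflect across v@4): 12 holes -> [(1, 0), (1, 7), (3, 0), (3, 7), (7, 1), (7, 6), (8, 1), (8, 6), (12, 0), (12, 7), (14, 0), (14, 7)]
Holes: [(1, 0), (1, 7), (3, 0), (3, 7), (7, 1), (7, 6), (8, 1), (8, 6), (12, 0), (12, 7), (14, 0), (14, 7)]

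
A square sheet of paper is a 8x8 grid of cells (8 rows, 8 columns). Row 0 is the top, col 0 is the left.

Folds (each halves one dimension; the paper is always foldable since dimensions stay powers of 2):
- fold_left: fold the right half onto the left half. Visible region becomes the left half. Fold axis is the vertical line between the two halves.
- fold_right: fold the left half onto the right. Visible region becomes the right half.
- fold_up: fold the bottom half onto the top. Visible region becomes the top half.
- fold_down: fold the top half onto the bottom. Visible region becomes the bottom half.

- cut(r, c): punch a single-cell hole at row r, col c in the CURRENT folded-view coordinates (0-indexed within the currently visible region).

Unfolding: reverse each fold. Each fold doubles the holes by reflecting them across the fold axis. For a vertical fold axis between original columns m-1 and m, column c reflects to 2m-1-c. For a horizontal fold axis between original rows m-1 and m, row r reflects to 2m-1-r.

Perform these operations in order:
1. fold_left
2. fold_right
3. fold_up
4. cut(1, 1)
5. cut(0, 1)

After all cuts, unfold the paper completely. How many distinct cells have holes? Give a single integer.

Op 1 fold_left: fold axis v@4; visible region now rows[0,8) x cols[0,4) = 8x4
Op 2 fold_right: fold axis v@2; visible region now rows[0,8) x cols[2,4) = 8x2
Op 3 fold_up: fold axis h@4; visible region now rows[0,4) x cols[2,4) = 4x2
Op 4 cut(1, 1): punch at orig (1,3); cuts so far [(1, 3)]; region rows[0,4) x cols[2,4) = 4x2
Op 5 cut(0, 1): punch at orig (0,3); cuts so far [(0, 3), (1, 3)]; region rows[0,4) x cols[2,4) = 4x2
Unfold 1 (reflect across h@4): 4 holes -> [(0, 3), (1, 3), (6, 3), (7, 3)]
Unfold 2 (reflect across v@2): 8 holes -> [(0, 0), (0, 3), (1, 0), (1, 3), (6, 0), (6, 3), (7, 0), (7, 3)]
Unfold 3 (reflect across v@4): 16 holes -> [(0, 0), (0, 3), (0, 4), (0, 7), (1, 0), (1, 3), (1, 4), (1, 7), (6, 0), (6, 3), (6, 4), (6, 7), (7, 0), (7, 3), (7, 4), (7, 7)]

Answer: 16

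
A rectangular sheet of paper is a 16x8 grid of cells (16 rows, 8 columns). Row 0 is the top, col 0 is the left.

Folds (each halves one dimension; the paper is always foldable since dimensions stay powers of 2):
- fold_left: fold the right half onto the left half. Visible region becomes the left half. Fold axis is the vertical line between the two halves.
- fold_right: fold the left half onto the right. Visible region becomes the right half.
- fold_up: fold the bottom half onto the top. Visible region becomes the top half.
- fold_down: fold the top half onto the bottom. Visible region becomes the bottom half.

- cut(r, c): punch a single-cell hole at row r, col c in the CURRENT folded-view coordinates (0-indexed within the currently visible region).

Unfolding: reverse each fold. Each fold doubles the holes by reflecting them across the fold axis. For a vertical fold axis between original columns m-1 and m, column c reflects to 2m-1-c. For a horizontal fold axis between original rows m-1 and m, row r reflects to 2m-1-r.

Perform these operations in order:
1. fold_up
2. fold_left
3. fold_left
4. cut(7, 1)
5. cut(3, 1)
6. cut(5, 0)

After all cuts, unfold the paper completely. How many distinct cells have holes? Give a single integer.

Answer: 24

Derivation:
Op 1 fold_up: fold axis h@8; visible region now rows[0,8) x cols[0,8) = 8x8
Op 2 fold_left: fold axis v@4; visible region now rows[0,8) x cols[0,4) = 8x4
Op 3 fold_left: fold axis v@2; visible region now rows[0,8) x cols[0,2) = 8x2
Op 4 cut(7, 1): punch at orig (7,1); cuts so far [(7, 1)]; region rows[0,8) x cols[0,2) = 8x2
Op 5 cut(3, 1): punch at orig (3,1); cuts so far [(3, 1), (7, 1)]; region rows[0,8) x cols[0,2) = 8x2
Op 6 cut(5, 0): punch at orig (5,0); cuts so far [(3, 1), (5, 0), (7, 1)]; region rows[0,8) x cols[0,2) = 8x2
Unfold 1 (reflect across v@2): 6 holes -> [(3, 1), (3, 2), (5, 0), (5, 3), (7, 1), (7, 2)]
Unfold 2 (reflect across v@4): 12 holes -> [(3, 1), (3, 2), (3, 5), (3, 6), (5, 0), (5, 3), (5, 4), (5, 7), (7, 1), (7, 2), (7, 5), (7, 6)]
Unfold 3 (reflect across h@8): 24 holes -> [(3, 1), (3, 2), (3, 5), (3, 6), (5, 0), (5, 3), (5, 4), (5, 7), (7, 1), (7, 2), (7, 5), (7, 6), (8, 1), (8, 2), (8, 5), (8, 6), (10, 0), (10, 3), (10, 4), (10, 7), (12, 1), (12, 2), (12, 5), (12, 6)]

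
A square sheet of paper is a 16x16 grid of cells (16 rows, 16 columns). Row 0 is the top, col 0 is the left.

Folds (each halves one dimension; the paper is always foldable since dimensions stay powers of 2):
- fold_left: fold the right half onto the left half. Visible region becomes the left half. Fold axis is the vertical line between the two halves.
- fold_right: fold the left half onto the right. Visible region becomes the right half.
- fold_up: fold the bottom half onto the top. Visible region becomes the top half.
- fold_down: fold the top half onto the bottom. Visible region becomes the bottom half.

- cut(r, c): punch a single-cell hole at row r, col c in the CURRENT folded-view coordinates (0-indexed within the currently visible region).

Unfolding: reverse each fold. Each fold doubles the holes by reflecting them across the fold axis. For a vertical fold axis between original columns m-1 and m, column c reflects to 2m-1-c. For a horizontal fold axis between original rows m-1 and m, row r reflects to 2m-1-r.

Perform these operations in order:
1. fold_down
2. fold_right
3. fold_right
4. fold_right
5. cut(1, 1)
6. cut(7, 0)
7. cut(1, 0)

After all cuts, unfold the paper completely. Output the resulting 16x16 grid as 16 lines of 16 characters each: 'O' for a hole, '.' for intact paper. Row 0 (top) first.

Op 1 fold_down: fold axis h@8; visible region now rows[8,16) x cols[0,16) = 8x16
Op 2 fold_right: fold axis v@8; visible region now rows[8,16) x cols[8,16) = 8x8
Op 3 fold_right: fold axis v@12; visible region now rows[8,16) x cols[12,16) = 8x4
Op 4 fold_right: fold axis v@14; visible region now rows[8,16) x cols[14,16) = 8x2
Op 5 cut(1, 1): punch at orig (9,15); cuts so far [(9, 15)]; region rows[8,16) x cols[14,16) = 8x2
Op 6 cut(7, 0): punch at orig (15,14); cuts so far [(9, 15), (15, 14)]; region rows[8,16) x cols[14,16) = 8x2
Op 7 cut(1, 0): punch at orig (9,14); cuts so far [(9, 14), (9, 15), (15, 14)]; region rows[8,16) x cols[14,16) = 8x2
Unfold 1 (reflect across v@14): 6 holes -> [(9, 12), (9, 13), (9, 14), (9, 15), (15, 13), (15, 14)]
Unfold 2 (reflect across v@12): 12 holes -> [(9, 8), (9, 9), (9, 10), (9, 11), (9, 12), (9, 13), (9, 14), (9, 15), (15, 9), (15, 10), (15, 13), (15, 14)]
Unfold 3 (reflect across v@8): 24 holes -> [(9, 0), (9, 1), (9, 2), (9, 3), (9, 4), (9, 5), (9, 6), (9, 7), (9, 8), (9, 9), (9, 10), (9, 11), (9, 12), (9, 13), (9, 14), (9, 15), (15, 1), (15, 2), (15, 5), (15, 6), (15, 9), (15, 10), (15, 13), (15, 14)]
Unfold 4 (reflect across h@8): 48 holes -> [(0, 1), (0, 2), (0, 5), (0, 6), (0, 9), (0, 10), (0, 13), (0, 14), (6, 0), (6, 1), (6, 2), (6, 3), (6, 4), (6, 5), (6, 6), (6, 7), (6, 8), (6, 9), (6, 10), (6, 11), (6, 12), (6, 13), (6, 14), (6, 15), (9, 0), (9, 1), (9, 2), (9, 3), (9, 4), (9, 5), (9, 6), (9, 7), (9, 8), (9, 9), (9, 10), (9, 11), (9, 12), (9, 13), (9, 14), (9, 15), (15, 1), (15, 2), (15, 5), (15, 6), (15, 9), (15, 10), (15, 13), (15, 14)]

Answer: .OO..OO..OO..OO.
................
................
................
................
................
OOOOOOOOOOOOOOOO
................
................
OOOOOOOOOOOOOOOO
................
................
................
................
................
.OO..OO..OO..OO.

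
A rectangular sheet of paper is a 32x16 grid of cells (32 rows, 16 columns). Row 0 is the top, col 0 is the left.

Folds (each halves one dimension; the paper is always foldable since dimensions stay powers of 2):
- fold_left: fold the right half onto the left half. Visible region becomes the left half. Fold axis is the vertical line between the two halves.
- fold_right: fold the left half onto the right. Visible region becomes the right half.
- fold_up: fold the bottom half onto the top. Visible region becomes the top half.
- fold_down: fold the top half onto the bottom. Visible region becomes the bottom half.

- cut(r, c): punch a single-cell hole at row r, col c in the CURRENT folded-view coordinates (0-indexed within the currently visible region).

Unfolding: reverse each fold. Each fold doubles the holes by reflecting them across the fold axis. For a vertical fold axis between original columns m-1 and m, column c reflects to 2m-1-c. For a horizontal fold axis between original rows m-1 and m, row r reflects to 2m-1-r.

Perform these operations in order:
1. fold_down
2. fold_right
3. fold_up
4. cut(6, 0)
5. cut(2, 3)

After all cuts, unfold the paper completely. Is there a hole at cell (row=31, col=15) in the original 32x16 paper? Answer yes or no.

Op 1 fold_down: fold axis h@16; visible region now rows[16,32) x cols[0,16) = 16x16
Op 2 fold_right: fold axis v@8; visible region now rows[16,32) x cols[8,16) = 16x8
Op 3 fold_up: fold axis h@24; visible region now rows[16,24) x cols[8,16) = 8x8
Op 4 cut(6, 0): punch at orig (22,8); cuts so far [(22, 8)]; region rows[16,24) x cols[8,16) = 8x8
Op 5 cut(2, 3): punch at orig (18,11); cuts so far [(18, 11), (22, 8)]; region rows[16,24) x cols[8,16) = 8x8
Unfold 1 (reflect across h@24): 4 holes -> [(18, 11), (22, 8), (25, 8), (29, 11)]
Unfold 2 (reflect across v@8): 8 holes -> [(18, 4), (18, 11), (22, 7), (22, 8), (25, 7), (25, 8), (29, 4), (29, 11)]
Unfold 3 (reflect across h@16): 16 holes -> [(2, 4), (2, 11), (6, 7), (6, 8), (9, 7), (9, 8), (13, 4), (13, 11), (18, 4), (18, 11), (22, 7), (22, 8), (25, 7), (25, 8), (29, 4), (29, 11)]
Holes: [(2, 4), (2, 11), (6, 7), (6, 8), (9, 7), (9, 8), (13, 4), (13, 11), (18, 4), (18, 11), (22, 7), (22, 8), (25, 7), (25, 8), (29, 4), (29, 11)]

Answer: no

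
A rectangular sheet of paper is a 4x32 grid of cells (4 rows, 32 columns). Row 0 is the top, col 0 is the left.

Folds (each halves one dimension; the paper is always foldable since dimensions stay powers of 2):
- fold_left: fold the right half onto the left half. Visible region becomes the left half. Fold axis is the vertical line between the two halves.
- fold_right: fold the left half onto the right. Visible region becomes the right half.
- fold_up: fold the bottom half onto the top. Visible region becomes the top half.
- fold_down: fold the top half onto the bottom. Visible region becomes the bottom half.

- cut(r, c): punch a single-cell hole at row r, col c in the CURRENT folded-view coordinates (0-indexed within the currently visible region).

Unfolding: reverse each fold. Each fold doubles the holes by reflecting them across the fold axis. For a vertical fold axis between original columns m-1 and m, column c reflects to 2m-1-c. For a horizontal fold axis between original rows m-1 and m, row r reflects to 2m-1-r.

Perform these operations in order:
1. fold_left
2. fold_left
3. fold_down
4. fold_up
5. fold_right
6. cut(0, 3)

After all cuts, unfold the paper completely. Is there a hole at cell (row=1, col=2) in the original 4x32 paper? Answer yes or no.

Op 1 fold_left: fold axis v@16; visible region now rows[0,4) x cols[0,16) = 4x16
Op 2 fold_left: fold axis v@8; visible region now rows[0,4) x cols[0,8) = 4x8
Op 3 fold_down: fold axis h@2; visible region now rows[2,4) x cols[0,8) = 2x8
Op 4 fold_up: fold axis h@3; visible region now rows[2,3) x cols[0,8) = 1x8
Op 5 fold_right: fold axis v@4; visible region now rows[2,3) x cols[4,8) = 1x4
Op 6 cut(0, 3): punch at orig (2,7); cuts so far [(2, 7)]; region rows[2,3) x cols[4,8) = 1x4
Unfold 1 (reflect across v@4): 2 holes -> [(2, 0), (2, 7)]
Unfold 2 (reflect across h@3): 4 holes -> [(2, 0), (2, 7), (3, 0), (3, 7)]
Unfold 3 (reflect across h@2): 8 holes -> [(0, 0), (0, 7), (1, 0), (1, 7), (2, 0), (2, 7), (3, 0), (3, 7)]
Unfold 4 (reflect across v@8): 16 holes -> [(0, 0), (0, 7), (0, 8), (0, 15), (1, 0), (1, 7), (1, 8), (1, 15), (2, 0), (2, 7), (2, 8), (2, 15), (3, 0), (3, 7), (3, 8), (3, 15)]
Unfold 5 (reflect across v@16): 32 holes -> [(0, 0), (0, 7), (0, 8), (0, 15), (0, 16), (0, 23), (0, 24), (0, 31), (1, 0), (1, 7), (1, 8), (1, 15), (1, 16), (1, 23), (1, 24), (1, 31), (2, 0), (2, 7), (2, 8), (2, 15), (2, 16), (2, 23), (2, 24), (2, 31), (3, 0), (3, 7), (3, 8), (3, 15), (3, 16), (3, 23), (3, 24), (3, 31)]
Holes: [(0, 0), (0, 7), (0, 8), (0, 15), (0, 16), (0, 23), (0, 24), (0, 31), (1, 0), (1, 7), (1, 8), (1, 15), (1, 16), (1, 23), (1, 24), (1, 31), (2, 0), (2, 7), (2, 8), (2, 15), (2, 16), (2, 23), (2, 24), (2, 31), (3, 0), (3, 7), (3, 8), (3, 15), (3, 16), (3, 23), (3, 24), (3, 31)]

Answer: no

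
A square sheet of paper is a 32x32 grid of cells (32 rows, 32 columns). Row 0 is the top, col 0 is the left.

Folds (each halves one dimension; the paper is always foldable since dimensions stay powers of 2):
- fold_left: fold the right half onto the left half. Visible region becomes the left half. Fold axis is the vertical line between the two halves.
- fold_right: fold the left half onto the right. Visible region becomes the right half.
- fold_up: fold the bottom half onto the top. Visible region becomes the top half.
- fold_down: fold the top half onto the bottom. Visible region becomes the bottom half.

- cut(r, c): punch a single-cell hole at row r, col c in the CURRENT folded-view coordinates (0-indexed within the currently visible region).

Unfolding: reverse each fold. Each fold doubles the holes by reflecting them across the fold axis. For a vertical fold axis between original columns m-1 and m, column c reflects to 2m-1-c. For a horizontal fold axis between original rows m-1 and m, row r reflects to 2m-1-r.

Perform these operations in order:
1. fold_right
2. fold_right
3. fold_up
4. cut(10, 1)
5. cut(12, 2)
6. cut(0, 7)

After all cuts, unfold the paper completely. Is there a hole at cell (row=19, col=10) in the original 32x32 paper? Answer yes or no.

Answer: yes

Derivation:
Op 1 fold_right: fold axis v@16; visible region now rows[0,32) x cols[16,32) = 32x16
Op 2 fold_right: fold axis v@24; visible region now rows[0,32) x cols[24,32) = 32x8
Op 3 fold_up: fold axis h@16; visible region now rows[0,16) x cols[24,32) = 16x8
Op 4 cut(10, 1): punch at orig (10,25); cuts so far [(10, 25)]; region rows[0,16) x cols[24,32) = 16x8
Op 5 cut(12, 2): punch at orig (12,26); cuts so far [(10, 25), (12, 26)]; region rows[0,16) x cols[24,32) = 16x8
Op 6 cut(0, 7): punch at orig (0,31); cuts so far [(0, 31), (10, 25), (12, 26)]; region rows[0,16) x cols[24,32) = 16x8
Unfold 1 (reflect across h@16): 6 holes -> [(0, 31), (10, 25), (12, 26), (19, 26), (21, 25), (31, 31)]
Unfold 2 (reflect across v@24): 12 holes -> [(0, 16), (0, 31), (10, 22), (10, 25), (12, 21), (12, 26), (19, 21), (19, 26), (21, 22), (21, 25), (31, 16), (31, 31)]
Unfold 3 (reflect across v@16): 24 holes -> [(0, 0), (0, 15), (0, 16), (0, 31), (10, 6), (10, 9), (10, 22), (10, 25), (12, 5), (12, 10), (12, 21), (12, 26), (19, 5), (19, 10), (19, 21), (19, 26), (21, 6), (21, 9), (21, 22), (21, 25), (31, 0), (31, 15), (31, 16), (31, 31)]
Holes: [(0, 0), (0, 15), (0, 16), (0, 31), (10, 6), (10, 9), (10, 22), (10, 25), (12, 5), (12, 10), (12, 21), (12, 26), (19, 5), (19, 10), (19, 21), (19, 26), (21, 6), (21, 9), (21, 22), (21, 25), (31, 0), (31, 15), (31, 16), (31, 31)]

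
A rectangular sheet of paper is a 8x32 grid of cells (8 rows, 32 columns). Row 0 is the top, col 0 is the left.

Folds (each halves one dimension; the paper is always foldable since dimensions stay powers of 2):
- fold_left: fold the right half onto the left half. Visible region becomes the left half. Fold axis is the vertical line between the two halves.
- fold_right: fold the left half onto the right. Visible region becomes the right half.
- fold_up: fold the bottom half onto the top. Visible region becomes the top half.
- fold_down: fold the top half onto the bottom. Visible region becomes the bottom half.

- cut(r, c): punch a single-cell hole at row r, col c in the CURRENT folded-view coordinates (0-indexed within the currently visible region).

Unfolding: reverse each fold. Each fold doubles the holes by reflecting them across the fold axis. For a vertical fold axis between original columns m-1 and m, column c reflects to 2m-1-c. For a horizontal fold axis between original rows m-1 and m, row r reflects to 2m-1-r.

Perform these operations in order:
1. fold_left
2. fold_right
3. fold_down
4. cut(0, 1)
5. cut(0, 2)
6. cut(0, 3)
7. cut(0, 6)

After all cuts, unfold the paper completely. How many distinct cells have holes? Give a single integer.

Op 1 fold_left: fold axis v@16; visible region now rows[0,8) x cols[0,16) = 8x16
Op 2 fold_right: fold axis v@8; visible region now rows[0,8) x cols[8,16) = 8x8
Op 3 fold_down: fold axis h@4; visible region now rows[4,8) x cols[8,16) = 4x8
Op 4 cut(0, 1): punch at orig (4,9); cuts so far [(4, 9)]; region rows[4,8) x cols[8,16) = 4x8
Op 5 cut(0, 2): punch at orig (4,10); cuts so far [(4, 9), (4, 10)]; region rows[4,8) x cols[8,16) = 4x8
Op 6 cut(0, 3): punch at orig (4,11); cuts so far [(4, 9), (4, 10), (4, 11)]; region rows[4,8) x cols[8,16) = 4x8
Op 7 cut(0, 6): punch at orig (4,14); cuts so far [(4, 9), (4, 10), (4, 11), (4, 14)]; region rows[4,8) x cols[8,16) = 4x8
Unfold 1 (reflect across h@4): 8 holes -> [(3, 9), (3, 10), (3, 11), (3, 14), (4, 9), (4, 10), (4, 11), (4, 14)]
Unfold 2 (reflect across v@8): 16 holes -> [(3, 1), (3, 4), (3, 5), (3, 6), (3, 9), (3, 10), (3, 11), (3, 14), (4, 1), (4, 4), (4, 5), (4, 6), (4, 9), (4, 10), (4, 11), (4, 14)]
Unfold 3 (reflect across v@16): 32 holes -> [(3, 1), (3, 4), (3, 5), (3, 6), (3, 9), (3, 10), (3, 11), (3, 14), (3, 17), (3, 20), (3, 21), (3, 22), (3, 25), (3, 26), (3, 27), (3, 30), (4, 1), (4, 4), (4, 5), (4, 6), (4, 9), (4, 10), (4, 11), (4, 14), (4, 17), (4, 20), (4, 21), (4, 22), (4, 25), (4, 26), (4, 27), (4, 30)]

Answer: 32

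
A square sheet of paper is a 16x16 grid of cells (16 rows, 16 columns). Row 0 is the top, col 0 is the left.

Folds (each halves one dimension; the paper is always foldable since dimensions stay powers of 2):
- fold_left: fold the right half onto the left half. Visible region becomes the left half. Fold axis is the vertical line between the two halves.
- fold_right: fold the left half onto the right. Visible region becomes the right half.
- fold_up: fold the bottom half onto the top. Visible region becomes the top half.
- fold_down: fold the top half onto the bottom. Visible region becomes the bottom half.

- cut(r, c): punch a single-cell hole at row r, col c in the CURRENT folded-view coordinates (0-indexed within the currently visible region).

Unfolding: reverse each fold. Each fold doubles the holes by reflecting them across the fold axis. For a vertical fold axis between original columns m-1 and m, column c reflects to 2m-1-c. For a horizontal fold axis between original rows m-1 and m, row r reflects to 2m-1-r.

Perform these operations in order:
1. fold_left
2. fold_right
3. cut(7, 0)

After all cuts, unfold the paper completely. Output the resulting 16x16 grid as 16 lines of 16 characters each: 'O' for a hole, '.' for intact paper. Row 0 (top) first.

Answer: ................
................
................
................
................
................
................
...OO......OO...
................
................
................
................
................
................
................
................

Derivation:
Op 1 fold_left: fold axis v@8; visible region now rows[0,16) x cols[0,8) = 16x8
Op 2 fold_right: fold axis v@4; visible region now rows[0,16) x cols[4,8) = 16x4
Op 3 cut(7, 0): punch at orig (7,4); cuts so far [(7, 4)]; region rows[0,16) x cols[4,8) = 16x4
Unfold 1 (reflect across v@4): 2 holes -> [(7, 3), (7, 4)]
Unfold 2 (reflect across v@8): 4 holes -> [(7, 3), (7, 4), (7, 11), (7, 12)]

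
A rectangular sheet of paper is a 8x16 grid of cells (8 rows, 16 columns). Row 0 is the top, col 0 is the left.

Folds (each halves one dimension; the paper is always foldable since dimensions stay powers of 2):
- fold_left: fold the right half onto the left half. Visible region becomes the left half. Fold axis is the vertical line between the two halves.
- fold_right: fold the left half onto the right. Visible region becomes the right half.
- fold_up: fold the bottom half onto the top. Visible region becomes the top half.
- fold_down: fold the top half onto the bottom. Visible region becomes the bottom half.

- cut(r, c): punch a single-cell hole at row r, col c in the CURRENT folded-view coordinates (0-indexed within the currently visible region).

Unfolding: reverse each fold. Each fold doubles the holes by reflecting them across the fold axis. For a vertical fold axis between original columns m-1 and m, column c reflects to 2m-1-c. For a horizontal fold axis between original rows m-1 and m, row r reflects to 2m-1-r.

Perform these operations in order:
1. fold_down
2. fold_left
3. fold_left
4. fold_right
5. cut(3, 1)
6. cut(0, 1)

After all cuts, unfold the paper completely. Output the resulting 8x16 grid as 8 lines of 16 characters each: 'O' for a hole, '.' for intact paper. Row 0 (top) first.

Answer: O..OO..OO..OO..O
................
................
O..OO..OO..OO..O
O..OO..OO..OO..O
................
................
O..OO..OO..OO..O

Derivation:
Op 1 fold_down: fold axis h@4; visible region now rows[4,8) x cols[0,16) = 4x16
Op 2 fold_left: fold axis v@8; visible region now rows[4,8) x cols[0,8) = 4x8
Op 3 fold_left: fold axis v@4; visible region now rows[4,8) x cols[0,4) = 4x4
Op 4 fold_right: fold axis v@2; visible region now rows[4,8) x cols[2,4) = 4x2
Op 5 cut(3, 1): punch at orig (7,3); cuts so far [(7, 3)]; region rows[4,8) x cols[2,4) = 4x2
Op 6 cut(0, 1): punch at orig (4,3); cuts so far [(4, 3), (7, 3)]; region rows[4,8) x cols[2,4) = 4x2
Unfold 1 (reflect across v@2): 4 holes -> [(4, 0), (4, 3), (7, 0), (7, 3)]
Unfold 2 (reflect across v@4): 8 holes -> [(4, 0), (4, 3), (4, 4), (4, 7), (7, 0), (7, 3), (7, 4), (7, 7)]
Unfold 3 (reflect across v@8): 16 holes -> [(4, 0), (4, 3), (4, 4), (4, 7), (4, 8), (4, 11), (4, 12), (4, 15), (7, 0), (7, 3), (7, 4), (7, 7), (7, 8), (7, 11), (7, 12), (7, 15)]
Unfold 4 (reflect across h@4): 32 holes -> [(0, 0), (0, 3), (0, 4), (0, 7), (0, 8), (0, 11), (0, 12), (0, 15), (3, 0), (3, 3), (3, 4), (3, 7), (3, 8), (3, 11), (3, 12), (3, 15), (4, 0), (4, 3), (4, 4), (4, 7), (4, 8), (4, 11), (4, 12), (4, 15), (7, 0), (7, 3), (7, 4), (7, 7), (7, 8), (7, 11), (7, 12), (7, 15)]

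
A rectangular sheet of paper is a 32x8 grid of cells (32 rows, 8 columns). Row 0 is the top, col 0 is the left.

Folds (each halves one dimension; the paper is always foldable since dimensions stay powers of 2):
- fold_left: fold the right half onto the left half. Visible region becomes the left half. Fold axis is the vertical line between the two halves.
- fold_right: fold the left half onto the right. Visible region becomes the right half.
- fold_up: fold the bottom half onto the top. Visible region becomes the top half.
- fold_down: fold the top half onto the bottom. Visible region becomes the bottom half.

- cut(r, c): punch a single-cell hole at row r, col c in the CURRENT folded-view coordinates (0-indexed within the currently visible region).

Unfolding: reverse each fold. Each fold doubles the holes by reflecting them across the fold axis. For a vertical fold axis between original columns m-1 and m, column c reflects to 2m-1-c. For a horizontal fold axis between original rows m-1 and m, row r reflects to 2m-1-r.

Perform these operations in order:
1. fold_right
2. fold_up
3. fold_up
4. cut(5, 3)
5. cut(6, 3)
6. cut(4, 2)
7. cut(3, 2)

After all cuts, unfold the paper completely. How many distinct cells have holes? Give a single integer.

Answer: 32

Derivation:
Op 1 fold_right: fold axis v@4; visible region now rows[0,32) x cols[4,8) = 32x4
Op 2 fold_up: fold axis h@16; visible region now rows[0,16) x cols[4,8) = 16x4
Op 3 fold_up: fold axis h@8; visible region now rows[0,8) x cols[4,8) = 8x4
Op 4 cut(5, 3): punch at orig (5,7); cuts so far [(5, 7)]; region rows[0,8) x cols[4,8) = 8x4
Op 5 cut(6, 3): punch at orig (6,7); cuts so far [(5, 7), (6, 7)]; region rows[0,8) x cols[4,8) = 8x4
Op 6 cut(4, 2): punch at orig (4,6); cuts so far [(4, 6), (5, 7), (6, 7)]; region rows[0,8) x cols[4,8) = 8x4
Op 7 cut(3, 2): punch at orig (3,6); cuts so far [(3, 6), (4, 6), (5, 7), (6, 7)]; region rows[0,8) x cols[4,8) = 8x4
Unfold 1 (reflect across h@8): 8 holes -> [(3, 6), (4, 6), (5, 7), (6, 7), (9, 7), (10, 7), (11, 6), (12, 6)]
Unfold 2 (reflect across h@16): 16 holes -> [(3, 6), (4, 6), (5, 7), (6, 7), (9, 7), (10, 7), (11, 6), (12, 6), (19, 6), (20, 6), (21, 7), (22, 7), (25, 7), (26, 7), (27, 6), (28, 6)]
Unfold 3 (reflect across v@4): 32 holes -> [(3, 1), (3, 6), (4, 1), (4, 6), (5, 0), (5, 7), (6, 0), (6, 7), (9, 0), (9, 7), (10, 0), (10, 7), (11, 1), (11, 6), (12, 1), (12, 6), (19, 1), (19, 6), (20, 1), (20, 6), (21, 0), (21, 7), (22, 0), (22, 7), (25, 0), (25, 7), (26, 0), (26, 7), (27, 1), (27, 6), (28, 1), (28, 6)]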